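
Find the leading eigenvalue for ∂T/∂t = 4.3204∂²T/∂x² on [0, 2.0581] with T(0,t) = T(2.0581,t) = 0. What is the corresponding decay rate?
Eigenvalues: λₙ = 4.3204n²π²/2.0581².
First three modes:
  n=1: λ₁ = 4.3204π²/2.0581² ≈ 10.067
  n=2: λ₂ = 17.2816π²/2.0581² ≈ 40.267 (4× faster decay)
  n=3: λ₃ = 38.8836π²/2.0581² ≈ 90.601 (9× faster decay)
As t → ∞, higher modes decay exponentially faster. The n=1 mode dominates: T ~ c₁ sin(πx/2.0581) e^{-λ₁t}.
Decay rate: λ₁ = 4.3204π²/2.0581² ≈ 10.067.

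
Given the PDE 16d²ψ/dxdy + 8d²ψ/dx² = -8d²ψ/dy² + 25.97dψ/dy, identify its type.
Rewriting in standard form: 8d²ψ/dx² + 16d²ψ/dxdy + 8d²ψ/dy² - 25.97dψ/dy = 0. The second-order coefficients are A = 8, B = 16, C = 8. Since B² - 4AC = 0 = 0, this is a parabolic PDE.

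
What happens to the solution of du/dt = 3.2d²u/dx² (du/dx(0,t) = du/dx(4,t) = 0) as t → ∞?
u → constant (steady state). Heat is conserved (no flux at boundaries); solution approaches the spatial average.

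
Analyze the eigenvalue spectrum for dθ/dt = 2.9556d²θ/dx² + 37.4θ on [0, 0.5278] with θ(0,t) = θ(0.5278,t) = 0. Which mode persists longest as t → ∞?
Eigenvalues: λₙ = 2.9556n²π²/0.5278² - 37.4.
First three modes:
  n=1: λ₁ = 2.9556π²/0.5278² - 37.4 ≈ 67.314
  n=2: λ₂ = 11.8224π²/0.5278² - 37.4 ≈ 381.458
  n=3: λ₃ = 26.6004π²/0.5278² - 37.4 ≈ 905.03
Since 2.9556π²/0.5278² ≈ 104.714 > 37.4, all λₙ > 0.
The n=1 mode decays slowest → dominates as t → ∞.
Asymptotic: θ ~ c₁ sin(πx/0.5278) e^{-λ₁t} with decay rate λ₁ ≈ 67.314.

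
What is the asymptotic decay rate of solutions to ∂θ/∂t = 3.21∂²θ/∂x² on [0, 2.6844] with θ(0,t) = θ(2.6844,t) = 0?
Eigenvalues: λₙ = 3.21n²π²/2.6844².
First three modes:
  n=1: λ₁ = 3.21π²/2.6844² ≈ 4.397
  n=2: λ₂ = 12.84π²/2.6844² ≈ 17.586 (4× faster decay)
  n=3: λ₃ = 28.89π²/2.6844² ≈ 39.569 (9× faster decay)
As t → ∞, higher modes decay exponentially faster. The n=1 mode dominates: θ ~ c₁ sin(πx/2.6844) e^{-λ₁t}.
Decay rate: λ₁ = 3.21π²/2.6844² ≈ 4.397.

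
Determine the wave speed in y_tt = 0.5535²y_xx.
Speed = 0.5535. Information travels along characteristics x = x₀ ± 0.5535t.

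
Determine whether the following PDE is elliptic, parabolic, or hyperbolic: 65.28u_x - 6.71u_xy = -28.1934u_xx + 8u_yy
Rewriting in standard form: 28.1934u_xx - 6.71u_xy - 8u_yy + 65.28u_x = 0. Coefficients: A = 28.1934, B = -6.71, C = -8. B² - 4AC = 947.2129, which is positive, so the equation is hyperbolic.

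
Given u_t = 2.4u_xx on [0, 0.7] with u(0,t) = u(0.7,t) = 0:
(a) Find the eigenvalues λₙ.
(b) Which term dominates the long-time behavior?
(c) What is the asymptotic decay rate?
Eigenvalues: λₙ = 2.4n²π²/0.7².
First three modes:
  n=1: λ₁ = 2.4π²/0.7² ≈ 48.341
  n=2: λ₂ = 9.6π²/0.7² ≈ 193.364 (4× faster decay)
  n=3: λ₃ = 21.6π²/0.7² ≈ 435.068 (9× faster decay)
As t → ∞, higher modes decay exponentially faster. The n=1 mode dominates: u ~ c₁ sin(πx/0.7) e^{-λ₁t}.
Decay rate: λ₁ = 2.4π²/0.7² ≈ 48.341.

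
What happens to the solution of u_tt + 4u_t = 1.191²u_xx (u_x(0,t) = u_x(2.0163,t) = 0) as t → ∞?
u → constant (steady state). Damping (γ=4) dissipates the nonconstant modes; with Neumann BCs the spatial average obeys M''+γM'=0 and tends to a finite limit.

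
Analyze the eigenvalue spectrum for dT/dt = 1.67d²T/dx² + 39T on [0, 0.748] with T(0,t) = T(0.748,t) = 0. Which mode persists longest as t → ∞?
Eigenvalues: λₙ = 1.67n²π²/0.748² - 39.
First three modes:
  n=1: λ₁ = 1.67π²/0.748² - 39 ≈ -9.541
  n=2: λ₂ = 6.68π²/0.748² - 39 ≈ 78.835
  n=3: λ₃ = 15.03π²/0.748² - 39 ≈ 226.128
Since 1.67π²/0.748² ≈ 29.459 < 39, λ₁ < 0.
The n=1 mode grows fastest (−λₙ is largest for n=1) → dominates.
Asymptotic: T ~ c₁ sin(πx/0.748) e^{9.541t} (exponential growth at rate −λ₁ ≈ 9.541).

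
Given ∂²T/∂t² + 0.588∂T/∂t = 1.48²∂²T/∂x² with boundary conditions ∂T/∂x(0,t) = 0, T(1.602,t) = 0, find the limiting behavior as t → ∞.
T → 0. Damping (γ=0.588) dissipates energy; oscillations decay exponentially.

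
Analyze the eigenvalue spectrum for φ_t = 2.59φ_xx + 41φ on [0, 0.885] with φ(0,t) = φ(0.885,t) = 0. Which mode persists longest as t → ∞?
Eigenvalues: λₙ = 2.59n²π²/0.885² - 41.
First three modes:
  n=1: λ₁ = 2.59π²/0.885² - 41 ≈ -8.363
  n=2: λ₂ = 10.36π²/0.885² - 41 ≈ 89.549
  n=3: λ₃ = 23.31π²/0.885² - 41 ≈ 252.735
Since 2.59π²/0.885² ≈ 32.637 < 41, λ₁ < 0.
The n=1 mode grows fastest (−λₙ is largest for n=1) → dominates.
Asymptotic: φ ~ c₁ sin(πx/0.885) e^{8.363t} (exponential growth at rate −λ₁ ≈ 8.363).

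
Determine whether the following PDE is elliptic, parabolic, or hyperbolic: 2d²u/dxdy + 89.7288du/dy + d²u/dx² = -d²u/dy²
Rewriting in standard form: d²u/dx² + 2d²u/dxdy + d²u/dy² + 89.7288du/dy = 0. Coefficients: A = 1, B = 2, C = 1. B² - 4AC = 0, which is zero, so the equation is parabolic.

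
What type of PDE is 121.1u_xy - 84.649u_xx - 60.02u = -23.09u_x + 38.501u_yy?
Rewriting in standard form: -84.649u_xx + 121.1u_xy - 38.501u_yy + 23.09u_x - 60.02u = 0. With A = -84.649, B = 121.1, C = -38.501, the discriminant is 1628.925404. This is a hyperbolic PDE.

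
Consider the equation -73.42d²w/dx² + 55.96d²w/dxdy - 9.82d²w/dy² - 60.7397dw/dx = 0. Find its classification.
Hyperbolic. (A = -73.42, B = 55.96, C = -9.82 gives B² - 4AC = 247.584.)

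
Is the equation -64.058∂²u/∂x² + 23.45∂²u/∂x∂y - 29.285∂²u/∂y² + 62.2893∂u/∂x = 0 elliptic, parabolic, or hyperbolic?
Computing B² - 4AC with A = -64.058, B = 23.45, C = -29.285: discriminant = -6953.85162 (negative). Answer: elliptic.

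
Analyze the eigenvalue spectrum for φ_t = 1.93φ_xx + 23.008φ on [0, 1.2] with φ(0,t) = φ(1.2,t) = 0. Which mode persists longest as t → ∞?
Eigenvalues: λₙ = 1.93n²π²/1.2² - 23.008.
First three modes:
  n=1: λ₁ = 1.93π²/1.2² - 23.008 ≈ -9.78
  n=2: λ₂ = 7.72π²/1.2² - 23.008 ≈ 29.904
  n=3: λ₃ = 17.37π²/1.2² - 23.008 ≈ 96.044
Since 1.93π²/1.2² ≈ 13.228 < 23.008, λ₁ < 0.
The n=1 mode grows fastest (−λₙ is largest for n=1) → dominates.
Asymptotic: φ ~ c₁ sin(πx/1.2) e^{9.78t} (exponential growth at rate −λ₁ ≈ 9.78).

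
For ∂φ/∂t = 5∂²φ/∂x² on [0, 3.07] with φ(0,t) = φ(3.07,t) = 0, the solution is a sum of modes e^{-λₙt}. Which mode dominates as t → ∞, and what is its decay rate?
Eigenvalues: λₙ = 5n²π²/3.07².
First three modes:
  n=1: λ₁ = 5π²/3.07² ≈ 5.236
  n=2: λ₂ = 20π²/3.07² ≈ 20.944 (4× faster decay)
  n=3: λ₃ = 45π²/3.07² ≈ 47.123 (9× faster decay)
As t → ∞, higher modes decay exponentially faster. The n=1 mode dominates: φ ~ c₁ sin(πx/3.07) e^{-λ₁t}.
Decay rate: λ₁ = 5π²/3.07² ≈ 5.236.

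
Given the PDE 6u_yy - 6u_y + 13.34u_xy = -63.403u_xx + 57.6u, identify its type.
Rewriting in standard form: 63.403u_xx + 13.34u_xy + 6u_yy - 6u_y - 57.6u = 0. The second-order coefficients are A = 63.403, B = 13.34, C = 6. Since B² - 4AC = -1343.7164 < 0, this is an elliptic PDE.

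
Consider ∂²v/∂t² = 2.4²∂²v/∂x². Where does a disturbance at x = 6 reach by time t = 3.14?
Domain of influence: [-1.536, 13.536]. Data at x = 6 spreads outward at speed 2.4.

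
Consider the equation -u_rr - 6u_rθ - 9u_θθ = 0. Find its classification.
Parabolic. (A = -1, B = -6, C = -9 gives B² - 4AC = 0.)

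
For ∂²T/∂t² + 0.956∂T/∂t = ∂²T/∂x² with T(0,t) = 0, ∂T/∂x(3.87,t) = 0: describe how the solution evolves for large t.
T → 0. Damping (γ=0.956) dissipates energy; oscillations decay exponentially.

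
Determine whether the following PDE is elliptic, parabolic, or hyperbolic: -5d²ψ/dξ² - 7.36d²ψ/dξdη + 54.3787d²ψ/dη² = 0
Coefficients: A = -5, B = -7.36, C = 54.3787. B² - 4AC = 1141.7436, which is positive, so the equation is hyperbolic.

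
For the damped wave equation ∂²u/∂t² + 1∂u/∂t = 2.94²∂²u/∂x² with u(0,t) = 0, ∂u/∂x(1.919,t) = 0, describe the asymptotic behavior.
u → 0. Damping (γ=1) dissipates energy; oscillations decay exponentially.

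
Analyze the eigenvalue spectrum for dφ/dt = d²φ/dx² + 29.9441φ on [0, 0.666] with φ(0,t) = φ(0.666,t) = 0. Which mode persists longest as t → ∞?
Eigenvalues: λₙ = n²π²/0.666² - 29.9441.
First three modes:
  n=1: λ₁ = π²/0.666² - 29.9441 ≈ -7.693
  n=2: λ₂ = 4π²/0.666² - 29.9441 ≈ 59.06
  n=3: λ₃ = 9π²/0.666² - 29.9441 ≈ 170.316
Since π²/0.666² ≈ 22.251 < 29.9441, λ₁ < 0.
The n=1 mode grows fastest (−λₙ is largest for n=1) → dominates.
Asymptotic: φ ~ c₁ sin(πx/0.666) e^{7.693t} (exponential growth at rate −λ₁ ≈ 7.693).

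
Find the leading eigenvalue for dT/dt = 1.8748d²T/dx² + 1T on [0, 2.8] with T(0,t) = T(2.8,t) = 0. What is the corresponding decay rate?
Eigenvalues: λₙ = 1.8748n²π²/2.8² - 1.
First three modes:
  n=1: λ₁ = 1.8748π²/2.8² - 1 ≈ 1.36
  n=2: λ₂ = 7.4992π²/2.8² - 1 ≈ 8.441
  n=3: λ₃ = 16.8732π²/2.8² - 1 ≈ 20.241
Since 1.8748π²/2.8² ≈ 2.36 > 1, all λₙ > 0.
The n=1 mode decays slowest → dominates as t → ∞.
Asymptotic: T ~ c₁ sin(πx/2.8) e^{-λ₁t} with decay rate λ₁ ≈ 1.36.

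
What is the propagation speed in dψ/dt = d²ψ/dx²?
Infinite. The heat equation is parabolic, not hyperbolic, so disturbances propagate instantly.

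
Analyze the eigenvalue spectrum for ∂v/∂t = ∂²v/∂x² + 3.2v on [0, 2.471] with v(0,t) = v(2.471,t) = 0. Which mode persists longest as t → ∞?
Eigenvalues: λₙ = n²π²/2.471² - 3.2.
First three modes:
  n=1: λ₁ = π²/2.471² - 3.2 ≈ -1.584
  n=2: λ₂ = 4π²/2.471² - 3.2 ≈ 3.266
  n=3: λ₃ = 9π²/2.471² - 3.2 ≈ 11.348
Since π²/2.471² ≈ 1.616 < 3.2, λ₁ < 0.
The n=1 mode grows fastest (−λₙ is largest for n=1) → dominates.
Asymptotic: v ~ c₁ sin(πx/2.471) e^{1.584t} (exponential growth at rate −λ₁ ≈ 1.584).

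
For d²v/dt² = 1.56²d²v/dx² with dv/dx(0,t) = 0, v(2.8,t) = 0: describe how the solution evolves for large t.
v oscillates (no decay). Energy is conserved; the solution oscillates indefinitely as standing waves.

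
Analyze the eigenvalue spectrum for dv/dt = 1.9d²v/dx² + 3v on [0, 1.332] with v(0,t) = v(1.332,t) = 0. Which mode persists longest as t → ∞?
Eigenvalues: λₙ = 1.9n²π²/1.332² - 3.
First three modes:
  n=1: λ₁ = 1.9π²/1.332² - 3 ≈ 7.569
  n=2: λ₂ = 7.6π²/1.332² - 3 ≈ 39.277
  n=3: λ₃ = 17.1π²/1.332² - 3 ≈ 92.123
Since 1.9π²/1.332² ≈ 10.569 > 3, all λₙ > 0.
The n=1 mode decays slowest → dominates as t → ∞.
Asymptotic: v ~ c₁ sin(πx/1.332) e^{-λ₁t} with decay rate λ₁ ≈ 7.569.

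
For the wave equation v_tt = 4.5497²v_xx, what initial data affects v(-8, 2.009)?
Domain of dependence: [-17.1403473, 1.1403473]. Signals travel at speed 4.5497, so data within |x - -8| ≤ 4.5497·2.009 = 9.1403473 can reach the point.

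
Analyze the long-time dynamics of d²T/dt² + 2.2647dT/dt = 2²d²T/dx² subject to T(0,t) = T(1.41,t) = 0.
Long-time behavior: T → 0. Damping (γ=2.2647) dissipates energy; oscillations decay exponentially.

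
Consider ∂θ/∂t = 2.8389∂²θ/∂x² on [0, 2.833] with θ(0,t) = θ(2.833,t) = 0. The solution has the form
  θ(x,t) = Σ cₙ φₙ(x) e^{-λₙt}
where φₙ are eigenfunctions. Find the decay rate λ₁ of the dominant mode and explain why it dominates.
Eigenvalues: λₙ = 2.8389n²π²/2.833².
First three modes:
  n=1: λ₁ = 2.8389π²/2.833² ≈ 3.491
  n=2: λ₂ = 11.3556π²/2.833² ≈ 13.964 (4× faster decay)
  n=3: λ₃ = 25.5501π²/2.833² ≈ 31.419 (9× faster decay)
As t → ∞, higher modes decay exponentially faster. The n=1 mode dominates: θ ~ c₁ sin(πx/2.833) e^{-λ₁t}.
Decay rate: λ₁ = 2.8389π²/2.833² ≈ 3.491.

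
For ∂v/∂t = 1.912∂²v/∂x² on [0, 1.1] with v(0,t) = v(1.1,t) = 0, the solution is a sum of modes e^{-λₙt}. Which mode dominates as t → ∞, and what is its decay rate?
Eigenvalues: λₙ = 1.912n²π²/1.1².
First three modes:
  n=1: λ₁ = 1.912π²/1.1² ≈ 15.596
  n=2: λ₂ = 7.648π²/1.1² ≈ 62.382 (4× faster decay)
  n=3: λ₃ = 17.208π²/1.1² ≈ 140.36 (9× faster decay)
As t → ∞, higher modes decay exponentially faster. The n=1 mode dominates: v ~ c₁ sin(πx/1.1) e^{-λ₁t}.
Decay rate: λ₁ = 1.912π²/1.1² ≈ 15.596.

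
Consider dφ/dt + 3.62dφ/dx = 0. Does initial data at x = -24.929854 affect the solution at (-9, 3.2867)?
No. Only data at x = -20.897854 affects (-9, 3.2867). Advection has one-way propagation along characteristics.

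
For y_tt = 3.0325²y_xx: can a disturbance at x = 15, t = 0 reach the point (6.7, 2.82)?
Yes. The domain of dependence is [-1.85165, 15.25165], and 15 ∈ [-1.85165, 15.25165].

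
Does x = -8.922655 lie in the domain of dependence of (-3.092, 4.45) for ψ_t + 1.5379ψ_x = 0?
No. Only data at x = -9.935655 affects (-3.092, 4.45). Advection has one-way propagation along characteristics.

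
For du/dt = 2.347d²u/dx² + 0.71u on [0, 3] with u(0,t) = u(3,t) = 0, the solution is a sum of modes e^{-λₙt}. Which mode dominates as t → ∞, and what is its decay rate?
Eigenvalues: λₙ = 2.347n²π²/3² - 0.71.
First three modes:
  n=1: λ₁ = 2.347π²/3² - 0.71 ≈ 1.864
  n=2: λ₂ = 9.388π²/3² - 0.71 ≈ 9.585
  n=3: λ₃ = 21.123π²/3² - 0.71 ≈ 22.454
Since 2.347π²/3² ≈ 2.574 > 0.71, all λₙ > 0.
The n=1 mode decays slowest → dominates as t → ∞.
Asymptotic: u ~ c₁ sin(πx/3) e^{-λ₁t} with decay rate λ₁ ≈ 1.864.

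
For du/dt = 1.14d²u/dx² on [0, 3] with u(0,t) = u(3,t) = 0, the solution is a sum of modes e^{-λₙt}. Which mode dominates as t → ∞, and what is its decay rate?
Eigenvalues: λₙ = 1.14n²π²/3².
First three modes:
  n=1: λ₁ = 1.14π²/3² ≈ 1.25
  n=2: λ₂ = 4.56π²/3² ≈ 5.001 (4× faster decay)
  n=3: λ₃ = 10.26π²/3² ≈ 11.251 (9× faster decay)
As t → ∞, higher modes decay exponentially faster. The n=1 mode dominates: u ~ c₁ sin(πx/3) e^{-λ₁t}.
Decay rate: λ₁ = 1.14π²/3² ≈ 1.25.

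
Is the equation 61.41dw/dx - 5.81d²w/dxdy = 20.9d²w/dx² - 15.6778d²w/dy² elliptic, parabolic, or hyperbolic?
Rewriting in standard form: -20.9d²w/dx² - 5.81d²w/dxdy + 15.6778d²w/dy² + 61.41dw/dx = 0. Computing B² - 4AC with A = -20.9, B = -5.81, C = 15.6778: discriminant = 1344.42018 (positive). Answer: hyperbolic.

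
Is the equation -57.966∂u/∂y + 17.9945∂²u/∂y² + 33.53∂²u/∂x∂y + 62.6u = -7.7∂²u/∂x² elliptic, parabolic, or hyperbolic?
Rewriting in standard form: 7.7∂²u/∂x² + 33.53∂²u/∂x∂y + 17.9945∂²u/∂y² - 57.966∂u/∂y + 62.6u = 0. Computing B² - 4AC with A = 7.7, B = 33.53, C = 17.9945: discriminant = 570.0303 (positive). Answer: hyperbolic.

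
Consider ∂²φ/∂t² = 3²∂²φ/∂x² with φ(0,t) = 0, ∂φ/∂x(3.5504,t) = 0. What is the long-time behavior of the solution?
As t → ∞, φ oscillates (no decay). Energy is conserved; the solution oscillates indefinitely as standing waves.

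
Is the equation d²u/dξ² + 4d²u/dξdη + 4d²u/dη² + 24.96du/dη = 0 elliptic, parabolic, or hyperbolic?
Computing B² - 4AC with A = 1, B = 4, C = 4: discriminant = 0 (zero). Answer: parabolic.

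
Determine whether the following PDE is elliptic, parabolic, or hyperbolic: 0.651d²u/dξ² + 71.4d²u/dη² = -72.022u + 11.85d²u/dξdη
Rewriting in standard form: 0.651d²u/dξ² - 11.85d²u/dξdη + 71.4d²u/dη² + 72.022u = 0. Coefficients: A = 0.651, B = -11.85, C = 71.4. B² - 4AC = -45.5031, which is negative, so the equation is elliptic.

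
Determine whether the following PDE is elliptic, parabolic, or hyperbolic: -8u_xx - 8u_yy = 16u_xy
Rewriting in standard form: -8u_xx - 16u_xy - 8u_yy = 0. Coefficients: A = -8, B = -16, C = -8. B² - 4AC = 0, which is zero, so the equation is parabolic.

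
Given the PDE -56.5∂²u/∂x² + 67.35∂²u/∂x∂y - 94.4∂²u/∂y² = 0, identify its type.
The second-order coefficients are A = -56.5, B = 67.35, C = -94.4. Since B² - 4AC = -16798.3775 < 0, this is an elliptic PDE.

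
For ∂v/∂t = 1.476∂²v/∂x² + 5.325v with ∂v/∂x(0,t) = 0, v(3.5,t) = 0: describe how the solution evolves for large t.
v grows unboundedly. Reaction dominates diffusion (r=5.325 > κπ²/(4L²)≈0.3); solution grows exponentially.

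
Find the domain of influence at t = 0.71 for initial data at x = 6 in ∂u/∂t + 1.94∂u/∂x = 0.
At x = 7.3774. The characteristic carries data from (6, 0) to (7.3774, 0.71).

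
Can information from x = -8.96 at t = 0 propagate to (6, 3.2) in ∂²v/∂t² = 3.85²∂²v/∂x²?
No. The domain of dependence is [-6.32, 18.32], and -8.96 is outside this interval.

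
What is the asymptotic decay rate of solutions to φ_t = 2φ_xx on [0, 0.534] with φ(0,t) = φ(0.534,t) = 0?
Eigenvalues: λₙ = 2n²π²/0.534².
First three modes:
  n=1: λ₁ = 2π²/0.534² ≈ 69.222
  n=2: λ₂ = 8π²/0.534² ≈ 276.89 (4× faster decay)
  n=3: λ₃ = 18π²/0.534² ≈ 623.002 (9× faster decay)
As t → ∞, higher modes decay exponentially faster. The n=1 mode dominates: φ ~ c₁ sin(πx/0.534) e^{-λ₁t}.
Decay rate: λ₁ = 2π²/0.534² ≈ 69.222.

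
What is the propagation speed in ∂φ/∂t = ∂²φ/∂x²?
Infinite. The heat equation is parabolic, not hyperbolic, so disturbances propagate instantly.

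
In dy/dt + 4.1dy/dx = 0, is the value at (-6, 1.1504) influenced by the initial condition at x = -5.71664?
No. Only data at x = -10.71664 affects (-6, 1.1504). Advection has one-way propagation along characteristics.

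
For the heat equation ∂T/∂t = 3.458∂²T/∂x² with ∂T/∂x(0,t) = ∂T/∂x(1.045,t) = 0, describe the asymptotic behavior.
T → constant (steady state). Heat is conserved (no flux at boundaries); solution approaches the spatial average.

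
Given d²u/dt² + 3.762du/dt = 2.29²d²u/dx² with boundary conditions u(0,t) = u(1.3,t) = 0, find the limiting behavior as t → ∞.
u → 0. Damping (γ=3.762) dissipates energy; oscillations decay exponentially.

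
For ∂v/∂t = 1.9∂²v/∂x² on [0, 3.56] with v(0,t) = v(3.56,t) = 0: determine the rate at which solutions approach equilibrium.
Eigenvalues: λₙ = 1.9n²π²/3.56².
First three modes:
  n=1: λ₁ = 1.9π²/3.56² ≈ 1.48
  n=2: λ₂ = 7.6π²/3.56² ≈ 5.919 (4× faster decay)
  n=3: λ₃ = 17.1π²/3.56² ≈ 13.317 (9× faster decay)
As t → ∞, higher modes decay exponentially faster. The n=1 mode dominates: v ~ c₁ sin(πx/3.56) e^{-λ₁t}.
Decay rate: λ₁ = 1.9π²/3.56² ≈ 1.48.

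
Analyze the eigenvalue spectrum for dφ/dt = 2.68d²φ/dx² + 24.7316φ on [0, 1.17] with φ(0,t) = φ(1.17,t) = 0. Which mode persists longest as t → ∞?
Eigenvalues: λₙ = 2.68n²π²/1.17² - 24.7316.
First three modes:
  n=1: λ₁ = 2.68π²/1.17² - 24.7316 ≈ -5.409
  n=2: λ₂ = 10.72π²/1.17² - 24.7316 ≈ 52.558
  n=3: λ₃ = 24.12π²/1.17² - 24.7316 ≈ 149.171
Since 2.68π²/1.17² ≈ 19.322 < 24.7316, λ₁ < 0.
The n=1 mode grows fastest (−λₙ is largest for n=1) → dominates.
Asymptotic: φ ~ c₁ sin(πx/1.17) e^{5.409t} (exponential growth at rate −λ₁ ≈ 5.409).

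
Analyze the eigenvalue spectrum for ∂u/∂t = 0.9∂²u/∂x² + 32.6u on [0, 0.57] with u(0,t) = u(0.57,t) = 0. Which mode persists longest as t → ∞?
Eigenvalues: λₙ = 0.9n²π²/0.57² - 32.6.
First three modes:
  n=1: λ₁ = 0.9π²/0.57² - 32.6 ≈ -5.26
  n=2: λ₂ = 3.6π²/0.57² - 32.6 ≈ 76.758
  n=3: λ₃ = 8.1π²/0.57² - 32.6 ≈ 213.457
Since 0.9π²/0.57² ≈ 27.34 < 32.6, λ₁ < 0.
The n=1 mode grows fastest (−λₙ is largest for n=1) → dominates.
Asymptotic: u ~ c₁ sin(πx/0.57) e^{5.26t} (exponential growth at rate −λ₁ ≈ 5.26).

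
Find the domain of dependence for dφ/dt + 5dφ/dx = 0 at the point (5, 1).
A single point: x = 0. The characteristic through (5, 1) is x - 5t = const, so x = 5 - 5·1 = 0.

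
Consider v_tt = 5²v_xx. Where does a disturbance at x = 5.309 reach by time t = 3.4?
Domain of influence: [-11.691, 22.309]. Data at x = 5.309 spreads outward at speed 5.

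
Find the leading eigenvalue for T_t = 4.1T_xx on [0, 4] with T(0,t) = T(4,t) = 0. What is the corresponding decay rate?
Eigenvalues: λₙ = 4.1n²π²/4².
First three modes:
  n=1: λ₁ = 4.1π²/4² ≈ 2.529
  n=2: λ₂ = 16.4π²/4² ≈ 10.116 (4× faster decay)
  n=3: λ₃ = 36.9π²/4² ≈ 22.762 (9× faster decay)
As t → ∞, higher modes decay exponentially faster. The n=1 mode dominates: T ~ c₁ sin(πx/4) e^{-λ₁t}.
Decay rate: λ₁ = 4.1π²/4² ≈ 2.529.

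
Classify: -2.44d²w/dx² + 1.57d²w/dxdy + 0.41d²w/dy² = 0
Hyperbolic (discriminant = 6.4665).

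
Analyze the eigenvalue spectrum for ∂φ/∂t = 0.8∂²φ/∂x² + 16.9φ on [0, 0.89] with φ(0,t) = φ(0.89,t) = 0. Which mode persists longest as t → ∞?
Eigenvalues: λₙ = 0.8n²π²/0.89² - 16.9.
First three modes:
  n=1: λ₁ = 0.8π²/0.89² - 16.9 ≈ -6.932
  n=2: λ₂ = 3.2π²/0.89² - 16.9 ≈ 22.972
  n=3: λ₃ = 7.2π²/0.89² - 16.9 ≈ 72.812
Since 0.8π²/0.89² ≈ 9.968 < 16.9, λ₁ < 0.
The n=1 mode grows fastest (−λₙ is largest for n=1) → dominates.
Asymptotic: φ ~ c₁ sin(πx/0.89) e^{6.932t} (exponential growth at rate −λ₁ ≈ 6.932).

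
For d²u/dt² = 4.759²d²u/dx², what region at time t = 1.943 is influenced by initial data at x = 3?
Domain of influence: [-6.246737, 12.246737]. Data at x = 3 spreads outward at speed 4.759.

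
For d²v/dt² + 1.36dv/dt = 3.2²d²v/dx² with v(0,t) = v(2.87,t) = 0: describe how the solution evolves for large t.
v → 0. Damping (γ=1.36) dissipates energy; oscillations decay exponentially.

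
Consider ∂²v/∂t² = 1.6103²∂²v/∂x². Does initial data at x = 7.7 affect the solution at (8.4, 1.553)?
Yes. The domain of dependence is [5.8992041, 10.9007959], and 7.7 ∈ [5.8992041, 10.9007959].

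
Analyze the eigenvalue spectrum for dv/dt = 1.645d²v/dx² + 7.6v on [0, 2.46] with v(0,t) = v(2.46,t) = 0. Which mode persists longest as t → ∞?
Eigenvalues: λₙ = 1.645n²π²/2.46² - 7.6.
First three modes:
  n=1: λ₁ = 1.645π²/2.46² - 7.6 ≈ -4.917
  n=2: λ₂ = 6.58π²/2.46² - 7.6 ≈ 3.131
  n=3: λ₃ = 14.805π²/2.46² - 7.6 ≈ 16.546
Since 1.645π²/2.46² ≈ 2.683 < 7.6, λ₁ < 0.
The n=1 mode grows fastest (−λₙ is largest for n=1) → dominates.
Asymptotic: v ~ c₁ sin(πx/2.46) e^{4.917t} (exponential growth at rate −λ₁ ≈ 4.917).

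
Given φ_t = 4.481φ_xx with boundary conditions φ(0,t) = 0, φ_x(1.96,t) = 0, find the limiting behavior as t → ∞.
φ → 0. Heat escapes through the Dirichlet boundary.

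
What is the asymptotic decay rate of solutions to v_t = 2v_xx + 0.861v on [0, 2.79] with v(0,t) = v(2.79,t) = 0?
Eigenvalues: λₙ = 2n²π²/2.79² - 0.861.
First three modes:
  n=1: λ₁ = 2π²/2.79² - 0.861 ≈ 1.675
  n=2: λ₂ = 8π²/2.79² - 0.861 ≈ 9.282
  n=3: λ₃ = 18π²/2.79² - 0.861 ≈ 21.962
Since 2π²/2.79² ≈ 2.536 > 0.861, all λₙ > 0.
The n=1 mode decays slowest → dominates as t → ∞.
Asymptotic: v ~ c₁ sin(πx/2.79) e^{-λ₁t} with decay rate λ₁ ≈ 1.675.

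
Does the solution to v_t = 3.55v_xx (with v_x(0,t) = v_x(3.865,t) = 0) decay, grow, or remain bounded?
v → constant (steady state). Heat is conserved (no flux at boundaries); solution approaches the spatial average.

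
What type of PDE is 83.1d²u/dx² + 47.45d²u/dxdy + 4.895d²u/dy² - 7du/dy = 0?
With A = 83.1, B = 47.45, C = 4.895, the discriminant is 624.4045. This is a hyperbolic PDE.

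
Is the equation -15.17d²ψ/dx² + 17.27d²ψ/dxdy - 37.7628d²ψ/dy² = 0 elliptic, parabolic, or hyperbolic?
Computing B² - 4AC with A = -15.17, B = 17.27, C = -37.7628: discriminant = -1993.193804 (negative). Answer: elliptic.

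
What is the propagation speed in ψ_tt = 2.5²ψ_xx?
Speed = 2.5. Information travels along characteristics x = x₀ ± 2.5t.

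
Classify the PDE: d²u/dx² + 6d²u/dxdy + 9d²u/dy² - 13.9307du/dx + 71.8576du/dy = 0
A = 1, B = 6, C = 9. Discriminant B² - 4AC = 0. Since 0 = 0, parabolic.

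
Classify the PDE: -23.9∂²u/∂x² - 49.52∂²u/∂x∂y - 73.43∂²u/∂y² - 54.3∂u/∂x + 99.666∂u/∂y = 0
A = -23.9, B = -49.52, C = -73.43. Discriminant B² - 4AC = -4567.6776. Since -4567.6776 < 0, elliptic.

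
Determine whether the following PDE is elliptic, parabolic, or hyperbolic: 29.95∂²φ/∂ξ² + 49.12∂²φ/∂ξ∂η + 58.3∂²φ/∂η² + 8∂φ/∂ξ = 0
Coefficients: A = 29.95, B = 49.12, C = 58.3. B² - 4AC = -4571.5656, which is negative, so the equation is elliptic.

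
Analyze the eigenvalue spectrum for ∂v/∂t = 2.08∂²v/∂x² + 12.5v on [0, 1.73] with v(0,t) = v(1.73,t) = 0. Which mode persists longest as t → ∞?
Eigenvalues: λₙ = 2.08n²π²/1.73² - 12.5.
First three modes:
  n=1: λ₁ = 2.08π²/1.73² - 12.5 ≈ -5.641
  n=2: λ₂ = 8.32π²/1.73² - 12.5 ≈ 14.937
  n=3: λ₃ = 18.72π²/1.73² - 12.5 ≈ 49.232
Since 2.08π²/1.73² ≈ 6.859 < 12.5, λ₁ < 0.
The n=1 mode grows fastest (−λₙ is largest for n=1) → dominates.
Asymptotic: v ~ c₁ sin(πx/1.73) e^{5.641t} (exponential growth at rate −λ₁ ≈ 5.641).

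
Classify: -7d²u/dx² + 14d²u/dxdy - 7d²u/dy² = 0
Parabolic (discriminant = 0).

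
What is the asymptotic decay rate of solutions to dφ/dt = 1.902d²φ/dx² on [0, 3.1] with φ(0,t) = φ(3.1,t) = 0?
Eigenvalues: λₙ = 1.902n²π²/3.1².
First three modes:
  n=1: λ₁ = 1.902π²/3.1² ≈ 1.953
  n=2: λ₂ = 7.608π²/3.1² ≈ 7.814 (4× faster decay)
  n=3: λ₃ = 17.118π²/3.1² ≈ 17.58 (9× faster decay)
As t → ∞, higher modes decay exponentially faster. The n=1 mode dominates: φ ~ c₁ sin(πx/3.1) e^{-λ₁t}.
Decay rate: λ₁ = 1.902π²/3.1² ≈ 1.953.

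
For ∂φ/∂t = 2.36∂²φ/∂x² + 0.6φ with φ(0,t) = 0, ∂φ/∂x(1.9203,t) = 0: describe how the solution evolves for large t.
φ → 0. Diffusion dominates reaction (r=0.6 < κπ²/(4L²)≈1.58); solution decays.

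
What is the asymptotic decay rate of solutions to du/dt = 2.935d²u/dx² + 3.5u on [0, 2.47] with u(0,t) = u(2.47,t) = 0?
Eigenvalues: λₙ = 2.935n²π²/2.47² - 3.5.
First three modes:
  n=1: λ₁ = 2.935π²/2.47² - 3.5 ≈ 1.248
  n=2: λ₂ = 11.74π²/2.47² - 3.5 ≈ 15.492
  n=3: λ₃ = 26.415π²/2.47² - 3.5 ≈ 39.232
Since 2.935π²/2.47² ≈ 4.748 > 3.5, all λₙ > 0.
The n=1 mode decays slowest → dominates as t → ∞.
Asymptotic: u ~ c₁ sin(πx/2.47) e^{-λ₁t} with decay rate λ₁ ≈ 1.248.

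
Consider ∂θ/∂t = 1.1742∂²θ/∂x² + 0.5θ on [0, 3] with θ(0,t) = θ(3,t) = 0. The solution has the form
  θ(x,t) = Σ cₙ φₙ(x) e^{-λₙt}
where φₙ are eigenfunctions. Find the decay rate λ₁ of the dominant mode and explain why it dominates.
Eigenvalues: λₙ = 1.1742n²π²/3² - 0.5.
First three modes:
  n=1: λ₁ = 1.1742π²/3² - 0.5 ≈ 0.788
  n=2: λ₂ = 4.6968π²/3² - 0.5 ≈ 4.651
  n=3: λ₃ = 10.5678π²/3² - 0.5 ≈ 11.089
Since 1.1742π²/3² ≈ 1.288 > 0.5, all λₙ > 0.
The n=1 mode decays slowest → dominates as t → ∞.
Asymptotic: θ ~ c₁ sin(πx/3) e^{-λ₁t} with decay rate λ₁ ≈ 0.788.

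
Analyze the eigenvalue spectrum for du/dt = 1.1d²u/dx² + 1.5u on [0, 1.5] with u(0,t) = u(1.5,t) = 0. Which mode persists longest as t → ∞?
Eigenvalues: λₙ = 1.1n²π²/1.5² - 1.5.
First three modes:
  n=1: λ₁ = 1.1π²/1.5² - 1.5 ≈ 3.325
  n=2: λ₂ = 4.4π²/1.5² - 1.5 ≈ 17.801
  n=3: λ₃ = 9.9π²/1.5² - 1.5 ≈ 41.926
Since 1.1π²/1.5² ≈ 4.825 > 1.5, all λₙ > 0.
The n=1 mode decays slowest → dominates as t → ∞.
Asymptotic: u ~ c₁ sin(πx/1.5) e^{-λ₁t} with decay rate λ₁ ≈ 3.325.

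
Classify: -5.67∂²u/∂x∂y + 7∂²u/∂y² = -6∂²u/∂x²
Rewriting in standard form: 6∂²u/∂x² - 5.67∂²u/∂x∂y + 7∂²u/∂y² = 0. Elliptic (discriminant = -135.8511).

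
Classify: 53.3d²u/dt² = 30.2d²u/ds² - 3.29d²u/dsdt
Rewriting in standard form: -30.2d²u/ds² + 3.29d²u/dsdt + 53.3d²u/dt² = 0. Hyperbolic (discriminant = 6449.4641).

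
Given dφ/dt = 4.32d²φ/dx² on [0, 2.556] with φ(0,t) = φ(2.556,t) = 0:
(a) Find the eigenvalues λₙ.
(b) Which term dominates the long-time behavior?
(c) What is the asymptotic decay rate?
Eigenvalues: λₙ = 4.32n²π²/2.556².
First three modes:
  n=1: λ₁ = 4.32π²/2.556² ≈ 6.526
  n=2: λ₂ = 17.28π²/2.556² ≈ 26.105 (4× faster decay)
  n=3: λ₃ = 38.88π²/2.556² ≈ 58.736 (9× faster decay)
As t → ∞, higher modes decay exponentially faster. The n=1 mode dominates: φ ~ c₁ sin(πx/2.556) e^{-λ₁t}.
Decay rate: λ₁ = 4.32π²/2.556² ≈ 6.526.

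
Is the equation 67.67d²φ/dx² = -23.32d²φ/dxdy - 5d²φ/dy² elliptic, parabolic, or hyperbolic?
Rewriting in standard form: 67.67d²φ/dx² + 23.32d²φ/dxdy + 5d²φ/dy² = 0. Computing B² - 4AC with A = 67.67, B = 23.32, C = 5: discriminant = -809.5776 (negative). Answer: elliptic.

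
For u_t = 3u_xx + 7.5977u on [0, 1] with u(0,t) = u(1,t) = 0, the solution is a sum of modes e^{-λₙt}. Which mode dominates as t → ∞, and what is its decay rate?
Eigenvalues: λₙ = 3n²π²/1² - 7.5977.
First three modes:
  n=1: λ₁ = 3π² - 7.5977 ≈ 22.011
  n=2: λ₂ = 12π² - 7.5977 ≈ 110.838
  n=3: λ₃ = 27π² - 7.5977 ≈ 258.882
Since 3π² ≈ 29.609 > 7.5977, all λₙ > 0.
The n=1 mode decays slowest → dominates as t → ∞.
Asymptotic: u ~ c₁ sin(πx/1) e^{-λ₁t} with decay rate λ₁ ≈ 22.011.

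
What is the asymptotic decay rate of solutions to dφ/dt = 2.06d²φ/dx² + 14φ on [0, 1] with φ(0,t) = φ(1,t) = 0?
Eigenvalues: λₙ = 2.06n²π²/1² - 14.
First three modes:
  n=1: λ₁ = 2.06π² - 14 ≈ 6.331
  n=2: λ₂ = 8.24π² - 14 ≈ 67.326
  n=3: λ₃ = 18.54π² - 14 ≈ 168.982
Since 2.06π² ≈ 20.331 > 14, all λₙ > 0.
The n=1 mode decays slowest → dominates as t → ∞.
Asymptotic: φ ~ c₁ sin(πx/1) e^{-λ₁t} with decay rate λ₁ ≈ 6.331.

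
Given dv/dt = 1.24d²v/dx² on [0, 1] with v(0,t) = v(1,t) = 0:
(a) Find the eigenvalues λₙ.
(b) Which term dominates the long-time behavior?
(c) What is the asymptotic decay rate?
Eigenvalues: λₙ = 1.24n²π².
First three modes:
  n=1: λ₁ = 1.24π² ≈ 12.238
  n=2: λ₂ = 4.96π² ≈ 48.953 (4× faster decay)
  n=3: λ₃ = 11.16π² ≈ 110.145 (9× faster decay)
As t → ∞, higher modes decay exponentially faster. The n=1 mode dominates: v ~ c₁ sin(πx) e^{-λ₁t}.
Decay rate: λ₁ = 1.24π² ≈ 12.238.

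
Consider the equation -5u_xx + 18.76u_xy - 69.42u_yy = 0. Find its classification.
Elliptic. (A = -5, B = 18.76, C = -69.42 gives B² - 4AC = -1036.4624.)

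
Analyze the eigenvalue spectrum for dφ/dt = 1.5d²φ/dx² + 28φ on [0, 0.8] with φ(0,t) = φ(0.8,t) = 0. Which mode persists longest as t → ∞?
Eigenvalues: λₙ = 1.5n²π²/0.8² - 28.
First three modes:
  n=1: λ₁ = 1.5π²/0.8² - 28 ≈ -4.868
  n=2: λ₂ = 6π²/0.8² - 28 ≈ 64.528
  n=3: λ₃ = 13.5π²/0.8² - 28 ≈ 180.187
Since 1.5π²/0.8² ≈ 23.132 < 28, λ₁ < 0.
The n=1 mode grows fastest (−λₙ is largest for n=1) → dominates.
Asymptotic: φ ~ c₁ sin(πx/0.8) e^{4.868t} (exponential growth at rate −λ₁ ≈ 4.868).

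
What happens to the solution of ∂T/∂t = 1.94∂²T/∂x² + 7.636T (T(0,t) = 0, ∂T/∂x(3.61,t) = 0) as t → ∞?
T grows unboundedly. Reaction dominates diffusion (r=7.636 > κπ²/(4L²)≈0.37); solution grows exponentially.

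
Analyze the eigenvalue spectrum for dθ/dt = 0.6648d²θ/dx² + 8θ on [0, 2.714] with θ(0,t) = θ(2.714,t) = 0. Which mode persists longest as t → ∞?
Eigenvalues: λₙ = 0.6648n²π²/2.714² - 8.
First three modes:
  n=1: λ₁ = 0.6648π²/2.714² - 8 ≈ -7.109
  n=2: λ₂ = 2.6592π²/2.714² - 8 ≈ -4.437
  n=3: λ₃ = 5.9832π²/2.714² - 8 ≈ 0.017
Since 0.6648π²/2.714² ≈ 0.891 < 8, λ₁ < 0.
The n=1 mode grows fastest (−λₙ is largest for n=1) → dominates.
Asymptotic: θ ~ c₁ sin(πx/2.714) e^{7.109t} (exponential growth at rate −λ₁ ≈ 7.109).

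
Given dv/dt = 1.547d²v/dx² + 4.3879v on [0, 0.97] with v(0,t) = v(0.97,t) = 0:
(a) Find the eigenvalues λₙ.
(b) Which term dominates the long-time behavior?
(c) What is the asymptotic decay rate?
Eigenvalues: λₙ = 1.547n²π²/0.97² - 4.3879.
First three modes:
  n=1: λ₁ = 1.547π²/0.97² - 4.3879 ≈ 11.839
  n=2: λ₂ = 6.188π²/0.97² - 4.3879 ≈ 60.521
  n=3: λ₃ = 13.923π²/0.97² - 4.3879 ≈ 141.658
Since 1.547π²/0.97² ≈ 16.227 > 4.3879, all λₙ > 0.
The n=1 mode decays slowest → dominates as t → ∞.
Asymptotic: v ~ c₁ sin(πx/0.97) e^{-λ₁t} with decay rate λ₁ ≈ 11.839.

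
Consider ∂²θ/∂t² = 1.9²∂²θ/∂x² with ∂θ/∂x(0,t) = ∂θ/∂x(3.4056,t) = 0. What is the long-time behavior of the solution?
As t → ∞, θ oscillates about a mean that drifts linearly in t (generically unbounded; no decay). There is no damping, so the nonconstant modes persist as standing waves (energy conserved, no decay). But with Neumann conditions at both ends the constant mode has eigenvalue 0: the spatial mean M(t) of θ satisfies M'' = 0, so M(t) = M(0) + M'(0)·t. Unless the initial velocity has zero mean (∫θ_t(x,0)dx = 0), the solution grows linearly in t (unbounded, though not exponentially); if it does have zero mean, the solution stays bounded and simply oscillates.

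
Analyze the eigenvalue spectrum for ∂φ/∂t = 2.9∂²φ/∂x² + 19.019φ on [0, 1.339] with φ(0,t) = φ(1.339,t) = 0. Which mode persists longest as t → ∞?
Eigenvalues: λₙ = 2.9n²π²/1.339² - 19.019.
First three modes:
  n=1: λ₁ = 2.9π²/1.339² - 19.019 ≈ -3.055
  n=2: λ₂ = 11.6π²/1.339² - 19.019 ≈ 44.836
  n=3: λ₃ = 26.1π²/1.339² - 19.019 ≈ 124.655
Since 2.9π²/1.339² ≈ 15.964 < 19.019, λ₁ < 0.
The n=1 mode grows fastest (−λₙ is largest for n=1) → dominates.
Asymptotic: φ ~ c₁ sin(πx/1.339) e^{3.055t} (exponential growth at rate −λ₁ ≈ 3.055).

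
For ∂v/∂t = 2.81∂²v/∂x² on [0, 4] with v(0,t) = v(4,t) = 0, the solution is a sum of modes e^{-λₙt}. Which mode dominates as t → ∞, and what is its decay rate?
Eigenvalues: λₙ = 2.81n²π²/4².
First three modes:
  n=1: λ₁ = 2.81π²/4² ≈ 1.733
  n=2: λ₂ = 11.24π²/4² ≈ 6.933 (4× faster decay)
  n=3: λ₃ = 25.29π²/4² ≈ 15.6 (9× faster decay)
As t → ∞, higher modes decay exponentially faster. The n=1 mode dominates: v ~ c₁ sin(πx/4) e^{-λ₁t}.
Decay rate: λ₁ = 2.81π²/4² ≈ 1.733.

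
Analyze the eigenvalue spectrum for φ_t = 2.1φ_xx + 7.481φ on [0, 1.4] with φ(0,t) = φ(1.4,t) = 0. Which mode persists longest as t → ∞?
Eigenvalues: λₙ = 2.1n²π²/1.4² - 7.481.
First three modes:
  n=1: λ₁ = 2.1π²/1.4² - 7.481 ≈ 3.094
  n=2: λ₂ = 8.4π²/1.4² - 7.481 ≈ 34.817
  n=3: λ₃ = 18.9π²/1.4² - 7.481 ≈ 87.69
Since 2.1π²/1.4² ≈ 10.575 > 7.481, all λₙ > 0.
The n=1 mode decays slowest → dominates as t → ∞.
Asymptotic: φ ~ c₁ sin(πx/1.4) e^{-λ₁t} with decay rate λ₁ ≈ 3.094.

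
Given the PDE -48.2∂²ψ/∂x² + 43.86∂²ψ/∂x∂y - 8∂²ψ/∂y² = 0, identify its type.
The second-order coefficients are A = -48.2, B = 43.86, C = -8. Since B² - 4AC = 381.2996 > 0, this is a hyperbolic PDE.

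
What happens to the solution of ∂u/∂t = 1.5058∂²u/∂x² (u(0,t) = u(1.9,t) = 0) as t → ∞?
u → 0. Heat diffuses out through both boundaries.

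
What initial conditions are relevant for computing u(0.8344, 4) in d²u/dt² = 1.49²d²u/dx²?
Domain of dependence: [-5.1256, 6.7944]. Signals travel at speed 1.49, so data within |x - 0.8344| ≤ 1.49·4 = 5.96 can reach the point.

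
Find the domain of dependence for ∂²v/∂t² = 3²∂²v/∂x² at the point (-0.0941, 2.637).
Domain of dependence: [-8.0051, 7.8169]. Signals travel at speed 3, so data within |x - -0.0941| ≤ 3·2.637 = 7.911 can reach the point.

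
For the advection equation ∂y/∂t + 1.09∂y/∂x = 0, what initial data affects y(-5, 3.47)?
A single point: x = -8.7823. The characteristic through (-5, 3.47) is x - 1.09t = const, so x = -5 - 1.09·3.47 = -8.7823.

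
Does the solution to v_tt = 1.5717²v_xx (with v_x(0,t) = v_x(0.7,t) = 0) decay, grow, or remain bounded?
v oscillates about a mean that drifts linearly in t (generically unbounded; no decay). There is no damping, so the nonconstant modes persist as standing waves (energy conserved, no decay). But with Neumann conditions at both ends the constant mode has eigenvalue 0: the spatial mean M(t) of v satisfies M'' = 0, so M(t) = M(0) + M'(0)·t. Unless the initial velocity has zero mean (∫v_t(x,0)dx = 0), the solution grows linearly in t (unbounded, though not exponentially); if it does have zero mean, the solution stays bounded and simply oscillates.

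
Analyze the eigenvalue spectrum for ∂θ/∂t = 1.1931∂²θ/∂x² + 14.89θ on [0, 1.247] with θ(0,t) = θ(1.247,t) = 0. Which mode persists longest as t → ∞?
Eigenvalues: λₙ = 1.1931n²π²/1.247² - 14.89.
First three modes:
  n=1: λ₁ = 1.1931π²/1.247² - 14.89 ≈ -7.317
  n=2: λ₂ = 4.7724π²/1.247² - 14.89 ≈ 15.4
  n=3: λ₃ = 10.7379π²/1.247² - 14.89 ≈ 53.263
Since 1.1931π²/1.247² ≈ 7.573 < 14.89, λ₁ < 0.
The n=1 mode grows fastest (−λₙ is largest for n=1) → dominates.
Asymptotic: θ ~ c₁ sin(πx/1.247) e^{7.317t} (exponential growth at rate −λ₁ ≈ 7.317).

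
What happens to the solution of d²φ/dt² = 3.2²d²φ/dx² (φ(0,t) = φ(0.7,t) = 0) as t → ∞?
φ oscillates (no decay). Energy is conserved; the solution oscillates indefinitely as standing waves.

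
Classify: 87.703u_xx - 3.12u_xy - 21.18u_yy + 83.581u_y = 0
Hyperbolic (discriminant = 7439.93256).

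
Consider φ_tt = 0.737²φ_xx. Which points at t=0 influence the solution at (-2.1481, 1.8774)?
Domain of dependence: [-3.5317438, -0.7644562]. Signals travel at speed 0.737, so data within |x - -2.1481| ≤ 0.737·1.8774 = 1.3836438 can reach the point.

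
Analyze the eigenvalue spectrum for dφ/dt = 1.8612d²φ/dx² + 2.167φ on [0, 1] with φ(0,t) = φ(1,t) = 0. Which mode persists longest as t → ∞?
Eigenvalues: λₙ = 1.8612n²π²/1² - 2.167.
First three modes:
  n=1: λ₁ = 1.8612π² - 2.167 ≈ 16.202
  n=2: λ₂ = 7.4448π² - 2.167 ≈ 71.31
  n=3: λ₃ = 16.7508π² - 2.167 ≈ 163.157
Since 1.8612π² ≈ 18.369 > 2.167, all λₙ > 0.
The n=1 mode decays slowest → dominates as t → ∞.
Asymptotic: φ ~ c₁ sin(πx/1) e^{-λ₁t} with decay rate λ₁ ≈ 16.202.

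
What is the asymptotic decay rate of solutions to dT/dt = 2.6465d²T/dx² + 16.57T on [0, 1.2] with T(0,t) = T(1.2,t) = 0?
Eigenvalues: λₙ = 2.6465n²π²/1.2² - 16.57.
First three modes:
  n=1: λ₁ = 2.6465π²/1.2² - 16.57 ≈ 1.569
  n=2: λ₂ = 10.586π²/1.2² - 16.57 ≈ 55.985
  n=3: λ₃ = 23.8185π²/1.2² - 16.57 ≈ 146.679
Since 2.6465π²/1.2² ≈ 18.139 > 16.57, all λₙ > 0.
The n=1 mode decays slowest → dominates as t → ∞.
Asymptotic: T ~ c₁ sin(πx/1.2) e^{-λ₁t} with decay rate λ₁ ≈ 1.569.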